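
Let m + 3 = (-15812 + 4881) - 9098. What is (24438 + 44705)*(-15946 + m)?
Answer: -2487626854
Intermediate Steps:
m = -20032 (m = -3 + ((-15812 + 4881) - 9098) = -3 + (-10931 - 9098) = -3 - 20029 = -20032)
(24438 + 44705)*(-15946 + m) = (24438 + 44705)*(-15946 - 20032) = 69143*(-35978) = -2487626854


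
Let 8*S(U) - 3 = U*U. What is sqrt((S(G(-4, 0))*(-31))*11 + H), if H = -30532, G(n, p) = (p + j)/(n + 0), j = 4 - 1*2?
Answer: I*sqrt(1962914)/8 ≈ 175.13*I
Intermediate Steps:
j = 2 (j = 4 - 2 = 2)
G(n, p) = (2 + p)/n (G(n, p) = (p + 2)/(n + 0) = (2 + p)/n)
S(U) = 3/8 + U**2/8 (S(U) = 3/8 + (U*U)/8 = 3/8 + U**2/8)
sqrt((S(G(-4, 0))*(-31))*11 + H) = sqrt(((3/8 + ((2 + 0)/(-4))**2/8)*(-31))*11 - 30532) = sqrt(((3/8 + (-1/4*2)**2/8)*(-31))*11 - 30532) = sqrt(((3/8 + (-1/2)**2/8)*(-31))*11 - 30532) = sqrt(((3/8 + (1/8)*(1/4))*(-31))*11 - 30532) = sqrt(((3/8 + 1/32)*(-31))*11 - 30532) = sqrt(((13/32)*(-31))*11 - 30532) = sqrt(-403/32*11 - 30532) = sqrt(-4433/32 - 30532) = sqrt(-981457/32) = I*sqrt(1962914)/8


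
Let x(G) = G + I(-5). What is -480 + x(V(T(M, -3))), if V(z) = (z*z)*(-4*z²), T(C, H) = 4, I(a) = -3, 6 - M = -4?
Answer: -1507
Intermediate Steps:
M = 10 (M = 6 - 1*(-4) = 6 + 4 = 10)
V(z) = -4*z⁴ (V(z) = z²*(-4*z²) = -4*z⁴)
x(G) = -3 + G (x(G) = G - 3 = -3 + G)
-480 + x(V(T(M, -3))) = -480 + (-3 - 4*4⁴) = -480 + (-3 - 4*256) = -480 + (-3 - 1024) = -480 - 1027 = -1507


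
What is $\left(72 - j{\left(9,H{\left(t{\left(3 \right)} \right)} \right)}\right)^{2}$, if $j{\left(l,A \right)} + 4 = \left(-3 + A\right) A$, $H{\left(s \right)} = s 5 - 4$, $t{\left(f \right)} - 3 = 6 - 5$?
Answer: $17424$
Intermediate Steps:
$t{\left(f \right)} = 4$ ($t{\left(f \right)} = 3 + \left(6 - 5\right) = 3 + 1 = 4$)
$H{\left(s \right)} = -4 + 5 s$ ($H{\left(s \right)} = 5 s - 4 = -4 + 5 s$)
$j{\left(l,A \right)} = -4 + A \left(-3 + A\right)$ ($j{\left(l,A \right)} = -4 + \left(-3 + A\right) A = -4 + A \left(-3 + A\right)$)
$\left(72 - j{\left(9,H{\left(t{\left(3 \right)} \right)} \right)}\right)^{2} = \left(72 - \left(-4 + \left(-4 + 5 \cdot 4\right)^{2} - 3 \left(-4 + 5 \cdot 4\right)\right)\right)^{2} = \left(72 - \left(-4 + \left(-4 + 20\right)^{2} - 3 \left(-4 + 20\right)\right)\right)^{2} = \left(72 - \left(-4 + 16^{2} - 48\right)\right)^{2} = \left(72 - \left(-4 + 256 - 48\right)\right)^{2} = \left(72 - 204\right)^{2} = \left(-132\right)^{2} = 17424$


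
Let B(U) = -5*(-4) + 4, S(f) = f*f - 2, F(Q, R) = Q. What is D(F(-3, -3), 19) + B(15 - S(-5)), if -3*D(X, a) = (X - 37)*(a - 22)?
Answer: -16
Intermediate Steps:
S(f) = -2 + f² (S(f) = f² - 2 = -2 + f²)
D(X, a) = -(-37 + X)*(-22 + a)/3 (D(X, a) = -(X - 37)*(a - 22)/3 = -(-37 + X)*(-22 + a)/3)
B(U) = 24 (B(U) = 20 + 4 = 24)
D(F(-3, -3), 19) + B(15 - S(-5)) = (-814/3 + (22/3)*(-3) + (37/3)*19 - ⅓*(-3)*19) + 24 = (-814/3 - 22 + 703/3 + 19) + 24 = -40 + 24 = -16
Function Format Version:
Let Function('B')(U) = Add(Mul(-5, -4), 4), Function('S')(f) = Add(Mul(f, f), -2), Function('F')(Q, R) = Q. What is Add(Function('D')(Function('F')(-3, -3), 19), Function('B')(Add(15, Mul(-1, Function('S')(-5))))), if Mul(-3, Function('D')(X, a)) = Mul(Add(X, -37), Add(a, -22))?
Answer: -16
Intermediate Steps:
Function('S')(f) = Add(-2, Pow(f, 2)) (Function('S')(f) = Add(Pow(f, 2), -2) = Add(-2, Pow(f, 2)))
Function('D')(X, a) = Mul(Rational(-1, 3), Add(-37, X), Add(-22, a)) (Function('D')(X, a) = Mul(Rational(-1, 3), Mul(Add(X, -37), Add(a, -22))) = Mul(Rational(-1, 3), Mul(Add(-37, X), Add(-22, a))) = Mul(Rational(-1, 3), Add(-37, X), Add(-22, a)))
Function('B')(U) = 24 (Function('B')(U) = Add(20, 4) = 24)
Add(Function('D')(Function('F')(-3, -3), 19), Function('B')(Add(15, Mul(-1, Function('S')(-5))))) = Add(Add(Rational(-814, 3), Mul(Rational(22, 3), -3), Mul(Rational(37, 3), 19), Mul(Rational(-1, 3), -3, 19)), 24) = Add(Add(Rational(-814, 3), -22, Rational(703, 3), 19), 24) = Add(-40, 24) = -16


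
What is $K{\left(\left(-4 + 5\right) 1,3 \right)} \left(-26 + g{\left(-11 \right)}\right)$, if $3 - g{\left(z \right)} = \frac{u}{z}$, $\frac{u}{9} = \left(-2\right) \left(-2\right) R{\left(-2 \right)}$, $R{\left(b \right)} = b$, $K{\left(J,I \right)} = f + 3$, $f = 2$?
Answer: $- \frac{1625}{11} \approx -147.73$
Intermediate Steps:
$K{\left(J,I \right)} = 5$ ($K{\left(J,I \right)} = 2 + 3 = 5$)
$u = -72$ ($u = 9 \left(-2\right) \left(-2\right) \left(-2\right) = 9 \cdot 4 \left(-2\right) = 9 \left(-8\right) = -72$)
$g{\left(z \right)} = 3 + \frac{72}{z}$ ($g{\left(z \right)} = 3 - - \frac{72}{z} = 3 + \frac{72}{z}$)
$K{\left(\left(-4 + 5\right) 1,3 \right)} \left(-26 + g{\left(-11 \right)}\right) = 5 \left(-26 + \left(3 + \frac{72}{-11}\right)\right) = 5 \left(-26 + \left(3 + 72 \left(- \frac{1}{11}\right)\right)\right) = 5 \left(-26 + \left(3 - \frac{72}{11}\right)\right) = 5 \left(-26 - \frac{39}{11}\right) = 5 \left(- \frac{325}{11}\right) = - \frac{1625}{11}$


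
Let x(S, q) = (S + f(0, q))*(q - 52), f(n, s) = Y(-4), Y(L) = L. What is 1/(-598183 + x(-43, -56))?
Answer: -1/593107 ≈ -1.6860e-6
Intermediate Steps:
f(n, s) = -4
x(S, q) = (-52 + q)*(-4 + S) (x(S, q) = (S - 4)*(q - 52) = (-4 + S)*(-52 + q) = (-52 + q)*(-4 + S))
1/(-598183 + x(-43, -56)) = 1/(-598183 + (208 - 52*(-43) - 4*(-56) - 43*(-56))) = 1/(-598183 + (208 + 2236 + 224 + 2408)) = 1/(-598183 + 5076) = 1/(-593107) = -1/593107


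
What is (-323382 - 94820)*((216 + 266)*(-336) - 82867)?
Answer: 102383795438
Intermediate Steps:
(-323382 - 94820)*((216 + 266)*(-336) - 82867) = -418202*(482*(-336) - 82867) = -418202*(-161952 - 82867) = -418202*(-244819) = 102383795438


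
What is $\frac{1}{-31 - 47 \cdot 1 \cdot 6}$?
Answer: $- \frac{1}{313} \approx -0.0031949$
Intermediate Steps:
$\frac{1}{-31 - 47 \cdot 1 \cdot 6} = \frac{1}{-31 - 282} = \frac{1}{-313} = - \frac{1}{313}$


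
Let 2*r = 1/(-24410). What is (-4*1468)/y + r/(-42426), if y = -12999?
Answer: 4054101852013/8974671307560 ≈ 0.45173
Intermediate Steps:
r = -1/48820 (r = (1/2)/(-24410) = (1/2)*(-1/24410) = -1/48820 ≈ -2.0483e-5)
(-4*1468)/y + r/(-42426) = -4*1468/(-12999) - 1/48820/(-42426) = -5872*(-1/12999) - 1/48820*(-1/42426) = 5872/12999 + 1/2071237320 = 4054101852013/8974671307560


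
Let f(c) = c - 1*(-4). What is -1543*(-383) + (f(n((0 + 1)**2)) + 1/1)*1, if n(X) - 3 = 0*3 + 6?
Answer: 590983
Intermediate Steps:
n(X) = 9 (n(X) = 3 + (0*3 + 6) = 3 + (0 + 6) = 3 + 6 = 9)
f(c) = 4 + c (f(c) = c + 4 = 4 + c)
-1543*(-383) + (f(n((0 + 1)**2)) + 1/1)*1 = -1543*(-383) + ((4 + 9) + 1/1)*1 = 590969 + (13 + 1)*1 = 590969 + 14*1 = 590969 + 14 = 590983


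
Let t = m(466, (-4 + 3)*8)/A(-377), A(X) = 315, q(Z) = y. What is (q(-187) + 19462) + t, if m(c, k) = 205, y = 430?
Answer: 1253237/63 ≈ 19893.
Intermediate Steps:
q(Z) = 430
t = 41/63 (t = 205/315 = 205*(1/315) = 41/63 ≈ 0.65079)
(q(-187) + 19462) + t = (430 + 19462) + 41/63 = 19892 + 41/63 = 1253237/63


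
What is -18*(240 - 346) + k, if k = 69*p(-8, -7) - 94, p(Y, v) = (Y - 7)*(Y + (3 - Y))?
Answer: -1291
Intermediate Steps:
p(Y, v) = -21 + 3*Y (p(Y, v) = (-7 + Y)*3 = -21 + 3*Y)
k = -3199 (k = 69*(-21 + 3*(-8)) - 94 = 69*(-21 - 24) - 94 = 69*(-45) - 94 = -3105 - 94 = -3199)
-18*(240 - 346) + k = -18*(240 - 346) - 3199 = -18*(-106) - 3199 = 1908 - 3199 = -1291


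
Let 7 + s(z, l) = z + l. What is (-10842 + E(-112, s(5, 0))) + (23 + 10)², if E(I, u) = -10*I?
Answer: -8633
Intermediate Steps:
s(z, l) = -7 + l + z (s(z, l) = -7 + (z + l) = -7 + (l + z) = -7 + l + z)
(-10842 + E(-112, s(5, 0))) + (23 + 10)² = (-10842 - 10*(-112)) + (23 + 10)² = (-10842 + 1120) + 33² = -9722 + 1089 = -8633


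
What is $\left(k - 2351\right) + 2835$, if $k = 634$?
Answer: $1118$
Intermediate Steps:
$\left(k - 2351\right) + 2835 = \left(634 - 2351\right) + 2835 = -1717 + 2835 = 1118$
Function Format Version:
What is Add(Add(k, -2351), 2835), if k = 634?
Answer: 1118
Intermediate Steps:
Add(Add(k, -2351), 2835) = Add(Add(634, -2351), 2835) = Add(-1717, 2835) = 1118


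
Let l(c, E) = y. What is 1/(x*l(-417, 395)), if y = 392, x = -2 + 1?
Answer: -1/392 ≈ -0.0025510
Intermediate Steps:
x = -1
l(c, E) = 392
1/(x*l(-417, 395)) = 1/(-1*392) = 1/(-392) = -1/392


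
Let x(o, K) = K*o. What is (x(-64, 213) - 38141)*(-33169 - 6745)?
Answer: 2066467522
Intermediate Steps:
(x(-64, 213) - 38141)*(-33169 - 6745) = (213*(-64) - 38141)*(-33169 - 6745) = (-13632 - 38141)*(-39914) = -51773*(-39914) = 2066467522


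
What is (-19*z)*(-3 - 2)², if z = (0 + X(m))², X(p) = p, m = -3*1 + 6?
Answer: -4275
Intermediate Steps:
m = 3 (m = -3 + 6 = 3)
z = 9 (z = (0 + 3)² = 3² = 9)
(-19*z)*(-3 - 2)² = (-19*9)*(-3 - 2)² = -171*(-5)² = -171*25 = -4275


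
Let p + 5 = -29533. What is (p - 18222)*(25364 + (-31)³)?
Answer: 211433520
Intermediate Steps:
p = -29538 (p = -5 - 29533 = -29538)
(p - 18222)*(25364 + (-31)³) = (-29538 - 18222)*(25364 + (-31)³) = -47760*(25364 - 29791) = -47760*(-4427) = 211433520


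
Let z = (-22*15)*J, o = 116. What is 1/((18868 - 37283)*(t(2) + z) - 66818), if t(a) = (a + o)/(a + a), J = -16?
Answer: -2/195682521 ≈ -1.0221e-8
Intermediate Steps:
z = 5280 (z = -22*15*(-16) = -330*(-16) = 5280)
t(a) = (116 + a)/(2*a) (t(a) = (a + 116)/(a + a) = (116 + a)/((2*a)) = (116 + a)*(1/(2*a)) = (116 + a)/(2*a))
1/((18868 - 37283)*(t(2) + z) - 66818) = 1/((18868 - 37283)*((½)*(116 + 2)/2 + 5280) - 66818) = 1/(-18415*((½)*(½)*118 + 5280) - 66818) = 1/(-18415*(59/2 + 5280) - 66818) = 1/(-18415*10619/2 - 66818) = 1/(-195548885/2 - 66818) = 1/(-195682521/2) = -2/195682521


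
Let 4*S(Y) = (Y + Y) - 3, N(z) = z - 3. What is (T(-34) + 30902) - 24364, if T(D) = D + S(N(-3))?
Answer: 26001/4 ≈ 6500.3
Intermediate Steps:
N(z) = -3 + z
S(Y) = -3/4 + Y/2 (S(Y) = ((Y + Y) - 3)/4 = (2*Y - 3)/4 = (-3 + 2*Y)/4 = -3/4 + Y/2)
T(D) = -15/4 + D (T(D) = D + (-3/4 + (-3 - 3)/2) = D + (-3/4 + (1/2)*(-6)) = D + (-3/4 - 3) = D - 15/4 = -15/4 + D)
(T(-34) + 30902) - 24364 = ((-15/4 - 34) + 30902) - 24364 = (-151/4 + 30902) - 24364 = 123457/4 - 24364 = 26001/4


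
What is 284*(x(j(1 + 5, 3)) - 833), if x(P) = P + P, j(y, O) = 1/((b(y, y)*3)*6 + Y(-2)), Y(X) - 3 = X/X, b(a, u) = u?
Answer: -3311937/14 ≈ -2.3657e+5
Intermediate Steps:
Y(X) = 4 (Y(X) = 3 + X/X = 3 + 1 = 4)
j(y, O) = 1/(4 + 18*y) (j(y, O) = 1/((y*3)*6 + 4) = 1/((3*y)*6 + 4) = 1/(18*y + 4) = 1/(4 + 18*y))
x(P) = 2*P
284*(x(j(1 + 5, 3)) - 833) = 284*(2*(1/(2*(2 + 9*(1 + 5)))) - 833) = 284*(2*(1/(2*(2 + 9*6))) - 833) = 284*(2*(1/(2*(2 + 54))) - 833) = 284*(2*((½)/56) - 833) = 284*(2*((½)*(1/56)) - 833) = 284*(2*(1/112) - 833) = 284*(1/56 - 833) = 284*(-46647/56) = -3311937/14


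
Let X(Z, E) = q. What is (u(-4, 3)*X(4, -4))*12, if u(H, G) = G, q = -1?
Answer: -36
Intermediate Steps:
X(Z, E) = -1
(u(-4, 3)*X(4, -4))*12 = (3*(-1))*12 = -3*12 = -36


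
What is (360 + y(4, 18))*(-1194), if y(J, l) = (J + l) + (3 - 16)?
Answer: -440586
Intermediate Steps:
y(J, l) = -13 + J + l (y(J, l) = (J + l) - 13 = -13 + J + l)
(360 + y(4, 18))*(-1194) = (360 + (-13 + 4 + 18))*(-1194) = (360 + 9)*(-1194) = 369*(-1194) = -440586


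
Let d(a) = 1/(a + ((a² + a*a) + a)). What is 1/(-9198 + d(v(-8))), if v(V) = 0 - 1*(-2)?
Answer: -12/110375 ≈ -0.00010872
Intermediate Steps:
v(V) = 2 (v(V) = 0 + 2 = 2)
d(a) = 1/(2*a + 2*a²) (d(a) = 1/(a + ((a² + a²) + a)) = 1/(a + (2*a² + a)) = 1/(a + (a + 2*a²)) = 1/(2*a + 2*a²))
1/(-9198 + d(v(-8))) = 1/(-9198 + (½)/(2*(1 + 2))) = 1/(-9198 + (½)*(½)/3) = 1/(-9198 + (½)*(½)*(⅓)) = 1/(-9198 + 1/12) = 1/(-110375/12) = -12/110375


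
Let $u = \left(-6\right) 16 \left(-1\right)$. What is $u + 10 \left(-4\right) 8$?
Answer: $-224$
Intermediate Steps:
$u = 96$ ($u = \left(-96\right) \left(-1\right) = 96$)
$u + 10 \left(-4\right) 8 = 96 + 10 \left(-4\right) 8 = 96 - 320 = -224$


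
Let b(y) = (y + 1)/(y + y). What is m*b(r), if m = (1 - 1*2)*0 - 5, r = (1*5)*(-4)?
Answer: -19/8 ≈ -2.3750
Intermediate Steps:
r = -20 (r = 5*(-4) = -20)
b(y) = (1 + y)/(2*y) (b(y) = (1 + y)/((2*y)) = (1 + y)*(1/(2*y)) = (1 + y)/(2*y))
m = -5 (m = (1 - 2)*0 - 5 = -1*0 - 5 = 0 - 5 = -5)
m*b(r) = -5*(1 - 20)/(2*(-20)) = -5*(-1)*(-19)/(2*20) = -5*19/40 = -19/8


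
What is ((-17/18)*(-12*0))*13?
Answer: 0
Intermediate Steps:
((-17/18)*(-12*0))*13 = ((-17*1/18)*(-2*0))*13 = -17/18*0*13 = 0*13 = 0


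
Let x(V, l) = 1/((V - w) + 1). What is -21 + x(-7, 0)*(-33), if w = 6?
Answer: -73/4 ≈ -18.250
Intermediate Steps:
x(V, l) = 1/(-5 + V) (x(V, l) = 1/((V - 1*6) + 1) = 1/((V - 6) + 1) = 1/((-6 + V) + 1) = 1/(-5 + V))
-21 + x(-7, 0)*(-33) = -21 - 33/(-5 - 7) = -21 - 33/(-12) = -21 - 1/12*(-33) = -21 + 11/4 = -73/4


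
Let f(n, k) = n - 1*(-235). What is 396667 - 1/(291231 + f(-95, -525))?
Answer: 115577260456/291371 ≈ 3.9667e+5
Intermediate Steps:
f(n, k) = 235 + n (f(n, k) = n + 235 = 235 + n)
396667 - 1/(291231 + f(-95, -525)) = 396667 - 1/(291231 + (235 - 95)) = 396667 - 1/(291231 + 140) = 396667 - 1/291371 = 115577260456/291371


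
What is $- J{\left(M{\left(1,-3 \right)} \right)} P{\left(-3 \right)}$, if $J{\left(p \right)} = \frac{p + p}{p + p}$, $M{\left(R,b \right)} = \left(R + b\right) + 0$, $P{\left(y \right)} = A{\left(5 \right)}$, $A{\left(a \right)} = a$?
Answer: $-5$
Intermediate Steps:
$P{\left(y \right)} = 5$
$M{\left(R,b \right)} = R + b$
$J{\left(p \right)} = 1$ ($J{\left(p \right)} = \frac{2 p}{2 p} = 2 p \frac{1}{2 p} = 1$)
$- J{\left(M{\left(1,-3 \right)} \right)} P{\left(-3 \right)} = - 1 \cdot 5 = \left(-1\right) 5 = -5$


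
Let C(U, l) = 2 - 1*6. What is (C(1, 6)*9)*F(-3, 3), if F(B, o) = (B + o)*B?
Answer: 0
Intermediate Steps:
C(U, l) = -4 (C(U, l) = 2 - 6 = -4)
F(B, o) = B*(B + o)
(C(1, 6)*9)*F(-3, 3) = (-4*9)*(-3*(-3 + 3)) = -(-108)*0 = -36*0 = 0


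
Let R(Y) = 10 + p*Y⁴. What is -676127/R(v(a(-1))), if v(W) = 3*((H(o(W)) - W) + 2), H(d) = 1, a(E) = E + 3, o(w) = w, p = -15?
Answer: 676127/1205 ≈ 561.10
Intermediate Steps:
a(E) = 3 + E
v(W) = 9 - 3*W (v(W) = 3*((1 - W) + 2) = 3*(3 - W) = 9 - 3*W)
R(Y) = 10 - 15*Y⁴
-676127/R(v(a(-1))) = -676127/(10 - 15*(9 - 3*(3 - 1))⁴) = -676127/(10 - 15*(9 - 3*2)⁴) = -676127/(10 - 15*(9 - 6)⁴) = -676127/(10 - 15*3⁴) = -676127/(10 - 15*81) = -676127/(10 - 1215) = -676127/(-1205) = -676127*(-1/1205) = 676127/1205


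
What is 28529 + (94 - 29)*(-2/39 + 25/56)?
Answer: 4797187/168 ≈ 28555.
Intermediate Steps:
28529 + (94 - 29)*(-2/39 + 25/56) = 28529 + 65*(-2*1/39 + 25*(1/56)) = 28529 + 65*(-2/39 + 25/56) = 28529 + 65*(863/2184) = 28529 + 4315/168 = 4797187/168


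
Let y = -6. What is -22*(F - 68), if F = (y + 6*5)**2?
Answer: -11176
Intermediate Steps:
F = 576 (F = (-6 + 6*5)**2 = (-6 + 30)**2 = 24**2 = 576)
-22*(F - 68) = -22*(576 - 68) = -22*508 = -11176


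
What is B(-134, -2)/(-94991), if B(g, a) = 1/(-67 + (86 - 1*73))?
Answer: 1/5129514 ≈ 1.9495e-7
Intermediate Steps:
B(g, a) = -1/54 (B(g, a) = 1/(-67 + (86 - 73)) = 1/(-67 + 13) = 1/(-54) = -1/54)
B(-134, -2)/(-94991) = -1/54/(-94991) = -1/54*(-1/94991) = 1/5129514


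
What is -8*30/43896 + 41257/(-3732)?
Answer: -75496373/6825828 ≈ -11.060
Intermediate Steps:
-8*30/43896 + 41257/(-3732) = -240*1/43896 + 41257*(-1/3732) = -10/1829 - 41257/3732 = -75496373/6825828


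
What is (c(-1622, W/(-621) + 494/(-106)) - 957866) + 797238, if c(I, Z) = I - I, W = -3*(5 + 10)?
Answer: -160628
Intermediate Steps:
W = -45 (W = -3*15 = -45)
c(I, Z) = 0
(c(-1622, W/(-621) + 494/(-106)) - 957866) + 797238 = (0 - 957866) + 797238 = -957866 + 797238 = -160628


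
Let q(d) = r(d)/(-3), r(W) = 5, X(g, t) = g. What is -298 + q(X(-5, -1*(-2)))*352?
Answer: -2654/3 ≈ -884.67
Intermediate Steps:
q(d) = -5/3 (q(d) = 5/(-3) = 5*(-1/3) = -5/3)
-298 + q(X(-5, -1*(-2)))*352 = -298 - 5/3*352 = -298 - 1760/3 = -2654/3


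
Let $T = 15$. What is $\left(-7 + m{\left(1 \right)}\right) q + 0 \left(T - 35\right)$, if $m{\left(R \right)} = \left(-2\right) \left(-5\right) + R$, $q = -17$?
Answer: $-68$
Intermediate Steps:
$m{\left(R \right)} = 10 + R$
$\left(-7 + m{\left(1 \right)}\right) q + 0 \left(T - 35\right) = \left(-7 + \left(10 + 1\right)\right) \left(-17\right) + 0 \left(15 - 35\right) = \left(-7 + 11\right) \left(-17\right) + 0 \left(-20\right) = 4 \left(-17\right) + 0 = -68 + 0 = -68$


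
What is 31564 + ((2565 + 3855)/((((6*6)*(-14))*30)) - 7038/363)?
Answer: 961845349/30492 ≈ 31544.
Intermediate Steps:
31564 + ((2565 + 3855)/((((6*6)*(-14))*30)) - 7038/363) = 31564 + (6420/(((36*(-14))*30)) - 7038*1/363) = 31564 + (6420/((-504*30)) - 2346/121) = 31564 + (6420/(-15120) - 2346/121) = 31564 + (6420*(-1/15120) - 2346/121) = 31564 + (-107/252 - 2346/121) = 31564 - 604139/30492 = 961845349/30492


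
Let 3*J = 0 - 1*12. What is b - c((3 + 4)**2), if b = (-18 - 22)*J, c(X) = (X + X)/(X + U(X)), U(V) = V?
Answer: 159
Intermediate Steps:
J = -4 (J = (0 - 1*12)/3 = (0 - 12)/3 = (1/3)*(-12) = -4)
c(X) = 1 (c(X) = (X + X)/(X + X) = (2*X)/((2*X)) = (2*X)*(1/(2*X)) = 1)
b = 160 (b = (-18 - 22)*(-4) = -40*(-4) = 160)
b - c((3 + 4)**2) = 160 - 1*1 = 160 - 1 = 159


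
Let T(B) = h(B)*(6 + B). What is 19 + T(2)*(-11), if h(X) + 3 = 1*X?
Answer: 107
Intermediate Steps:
h(X) = -3 + X (h(X) = -3 + 1*X = -3 + X)
T(B) = (-3 + B)*(6 + B)
19 + T(2)*(-11) = 19 + ((-3 + 2)*(6 + 2))*(-11) = 19 - 1*8*(-11) = 19 - 8*(-11) = 19 + 88 = 107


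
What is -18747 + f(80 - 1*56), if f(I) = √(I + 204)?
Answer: -18747 + 2*√57 ≈ -18732.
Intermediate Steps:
f(I) = √(204 + I)
-18747 + f(80 - 1*56) = -18747 + √(204 + (80 - 1*56)) = -18747 + √(204 + (80 - 56)) = -18747 + √(204 + 24) = -18747 + √228 = -18747 + 2*√57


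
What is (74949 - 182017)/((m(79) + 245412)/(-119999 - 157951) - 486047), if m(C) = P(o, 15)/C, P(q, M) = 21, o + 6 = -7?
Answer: 783668165800/3557554571973 ≈ 0.22028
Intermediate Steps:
o = -13 (o = -6 - 7 = -13)
m(C) = 21/C
(74949 - 182017)/((m(79) + 245412)/(-119999 - 157951) - 486047) = (74949 - 182017)/((21/79 + 245412)/(-119999 - 157951) - 486047) = -107068/((21*(1/79) + 245412)/(-277950) - 486047) = -107068/((21/79 + 245412)*(-1/277950) - 486047) = -107068/((19387569/79)*(-1/277950) - 486047) = -107068/(-6462523/7319350 - 486047) = -107068/(-3557554571973/7319350) = -107068*(-7319350/3557554571973) = 783668165800/3557554571973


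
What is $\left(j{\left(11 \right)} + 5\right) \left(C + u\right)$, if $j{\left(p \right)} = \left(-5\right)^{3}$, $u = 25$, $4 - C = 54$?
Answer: $3000$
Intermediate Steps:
$C = -50$ ($C = 4 - 54 = -50$)
$j{\left(p \right)} = -125$
$\left(j{\left(11 \right)} + 5\right) \left(C + u\right) = \left(-125 + 5\right) \left(-50 + 25\right) = \left(-120\right) \left(-25\right) = 3000$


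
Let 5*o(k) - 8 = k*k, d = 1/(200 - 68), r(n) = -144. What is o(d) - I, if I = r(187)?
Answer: 12684673/87120 ≈ 145.60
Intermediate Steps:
I = -144
d = 1/132 ≈ 0.0075758
o(k) = 8/5 + k²/5 (o(k) = 8/5 + (k*k)/5 = 8/5 + k²/5)
o(d) - I = (8/5 + (1/132)²/5) - 1*(-144) = (8/5 + (⅕)*(1/17424)) + 144 = (8/5 + 1/87120) + 144 = 139393/87120 + 144 = 12684673/87120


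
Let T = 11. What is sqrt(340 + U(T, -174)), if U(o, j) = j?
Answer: sqrt(166) ≈ 12.884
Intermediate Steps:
sqrt(340 + U(T, -174)) = sqrt(340 - 174) = sqrt(166)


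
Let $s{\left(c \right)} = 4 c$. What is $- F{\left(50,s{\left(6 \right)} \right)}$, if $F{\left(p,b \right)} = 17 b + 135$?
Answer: $-543$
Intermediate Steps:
$F{\left(p,b \right)} = 135 + 17 b$
$- F{\left(50,s{\left(6 \right)} \right)} = - (135 + 17 \cdot 4 \cdot 6) = - (135 + 17 \cdot 24) = - (135 + 408) = \left(-1\right) 543 = -543$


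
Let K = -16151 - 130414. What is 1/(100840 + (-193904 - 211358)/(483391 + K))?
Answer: 168413/16982564289 ≈ 9.9168e-6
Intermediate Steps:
K = -146565
1/(100840 + (-193904 - 211358)/(483391 + K)) = 1/(100840 + (-193904 - 211358)/(483391 - 146565)) = 1/(100840 - 405262/336826) = 1/(100840 - 405262*1/336826) = 1/(100840 - 202631/168413) = 1/(16982564289/168413) = 168413/16982564289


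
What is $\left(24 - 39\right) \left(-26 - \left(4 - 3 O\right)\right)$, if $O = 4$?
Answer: $270$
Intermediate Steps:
$\left(24 - 39\right) \left(-26 - \left(4 - 3 O\right)\right) = \left(24 - 39\right) \left(-26 - \left(4 - 12\right)\right) = - 15 \left(-26 - \left(4 - 12\right)\right) = - 15 \left(-26 - -8\right) = - 15 \left(-26 + 8\right) = \left(-15\right) \left(-18\right) = 270$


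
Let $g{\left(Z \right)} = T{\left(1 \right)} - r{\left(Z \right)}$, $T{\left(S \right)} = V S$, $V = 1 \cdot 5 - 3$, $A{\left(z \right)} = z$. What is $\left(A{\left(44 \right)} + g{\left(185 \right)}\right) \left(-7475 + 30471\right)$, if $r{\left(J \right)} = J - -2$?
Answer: $-3242436$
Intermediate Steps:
$r{\left(J \right)} = 2 + J$ ($r{\left(J \right)} = J + 2 = 2 + J$)
$V = 2$ ($V = 5 - 3 = 2$)
$T{\left(S \right)} = 2 S$
$g{\left(Z \right)} = - Z$ ($g{\left(Z \right)} = 2 \cdot 1 - \left(2 + Z\right) = 2 - \left(2 + Z\right) = - Z$)
$\left(A{\left(44 \right)} + g{\left(185 \right)}\right) \left(-7475 + 30471\right) = \left(44 - 185\right) \left(-7475 + 30471\right) = \left(44 - 185\right) 22996 = \left(-141\right) 22996 = -3242436$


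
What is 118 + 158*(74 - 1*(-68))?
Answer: 22554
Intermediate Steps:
118 + 158*(74 - 1*(-68)) = 118 + 158*(74 + 68) = 118 + 158*142 = 118 + 22436 = 22554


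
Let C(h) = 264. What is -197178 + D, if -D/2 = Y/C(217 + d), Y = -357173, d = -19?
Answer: -25670323/132 ≈ -1.9447e+5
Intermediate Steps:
D = 357173/132 (D = -(-714346)/264 = -2*(-357173/264) = 357173/132 ≈ 2705.9)
-197178 + D = -197178 + 357173/132 = -25670323/132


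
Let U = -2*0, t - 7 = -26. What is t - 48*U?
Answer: -19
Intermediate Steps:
t = -19 (t = 7 - 26 = -19)
U = 0
t - 48*U = -19 - 48*0 = -19 + 0 = -19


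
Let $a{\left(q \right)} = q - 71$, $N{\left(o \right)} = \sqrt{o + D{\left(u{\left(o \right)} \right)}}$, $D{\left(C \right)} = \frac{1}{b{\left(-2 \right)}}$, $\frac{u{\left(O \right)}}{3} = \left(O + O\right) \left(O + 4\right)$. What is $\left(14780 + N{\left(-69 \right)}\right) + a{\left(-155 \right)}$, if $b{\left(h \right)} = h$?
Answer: $14554 + \frac{i \sqrt{278}}{2} \approx 14554.0 + 8.3367 i$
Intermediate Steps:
$u{\left(O \right)} = 6 O \left(4 + O\right)$ ($u{\left(O \right)} = 3 \left(O + O\right) \left(O + 4\right) = 3 \cdot 2 O \left(4 + O\right) = 6 O \left(4 + O\right)$)
$D{\left(C \right)} = - \frac{1}{2}$ ($D{\left(C \right)} = \frac{1}{-2} = - \frac{1}{2}$)
$N{\left(o \right)} = \sqrt{- \frac{1}{2} + o}$ ($N{\left(o \right)} = \sqrt{o - \frac{1}{2}} = \sqrt{- \frac{1}{2} + o}$)
$a{\left(q \right)} = -71 + q$
$\left(14780 + N{\left(-69 \right)}\right) + a{\left(-155 \right)} = \left(14780 + \frac{\sqrt{-2 + 4 \left(-69\right)}}{2}\right) - 226 = \left(14780 + \frac{\sqrt{-2 - 276}}{2}\right) - 226 = \left(14780 + \frac{\sqrt{-278}}{2}\right) - 226 = \left(14780 + \frac{i \sqrt{278}}{2}\right) - 226 = 14554 + \frac{i \sqrt{278}}{2}$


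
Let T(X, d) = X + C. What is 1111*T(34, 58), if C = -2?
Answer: 35552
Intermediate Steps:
T(X, d) = -2 + X (T(X, d) = X - 2 = -2 + X)
1111*T(34, 58) = 1111*(-2 + 34) = 1111*32 = 35552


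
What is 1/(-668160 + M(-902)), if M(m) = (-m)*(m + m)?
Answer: -1/2295368 ≈ -4.3566e-7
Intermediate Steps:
M(m) = -2*m² (M(m) = (-m)*(2*m) = -2*m²)
1/(-668160 + M(-902)) = 1/(-668160 - 2*(-902)²) = 1/(-668160 - 2*813604) = 1/(-668160 - 1627208) = 1/(-2295368) = -1/2295368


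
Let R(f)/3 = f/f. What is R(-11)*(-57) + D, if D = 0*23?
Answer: -171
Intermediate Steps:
R(f) = 3 (R(f) = 3*(f/f) = 3*1 = 3)
D = 0
R(-11)*(-57) + D = 3*(-57) + 0 = -171 + 0 = -171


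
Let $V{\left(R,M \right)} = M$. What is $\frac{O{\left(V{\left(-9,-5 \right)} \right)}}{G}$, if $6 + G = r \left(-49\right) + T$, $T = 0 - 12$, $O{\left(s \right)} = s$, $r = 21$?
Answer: $\frac{5}{1047} \approx 0.0047755$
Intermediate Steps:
$T = -12$ ($T = 0 - 12 = -12$)
$G = -1047$ ($G = -6 + \left(21 \left(-49\right) - 12\right) = -6 - 1041 = -1047$)
$\frac{O{\left(V{\left(-9,-5 \right)} \right)}}{G} = - \frac{5}{-1047} = \left(-5\right) \left(- \frac{1}{1047}\right) = \frac{5}{1047}$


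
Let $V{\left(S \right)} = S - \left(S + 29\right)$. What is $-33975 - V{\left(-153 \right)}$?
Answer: $-33946$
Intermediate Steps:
$V{\left(S \right)} = -29$ ($V{\left(S \right)} = S - \left(29 + S\right) = -29$)
$-33975 - V{\left(-153 \right)} = -33975 - -29 = -33975 + 29 = -33946$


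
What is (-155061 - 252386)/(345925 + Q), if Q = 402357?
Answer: -407447/748282 ≈ -0.54451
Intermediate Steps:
(-155061 - 252386)/(345925 + Q) = (-155061 - 252386)/(345925 + 402357) = -407447/748282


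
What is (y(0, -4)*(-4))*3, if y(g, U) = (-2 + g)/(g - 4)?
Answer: -6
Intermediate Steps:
y(g, U) = (-2 + g)/(-4 + g)
(y(0, -4)*(-4))*3 = (((-2 + 0)/(-4 + 0))*(-4))*3 = ((-2/(-4))*(-4))*3 = (-¼*(-2)*(-4))*3 = ((½)*(-4))*3 = -2*3 = -6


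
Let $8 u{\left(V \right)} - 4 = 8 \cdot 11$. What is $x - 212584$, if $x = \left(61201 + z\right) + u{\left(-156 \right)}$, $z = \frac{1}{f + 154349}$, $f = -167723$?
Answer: $- \frac{1012221221}{6687} \approx -1.5137 \cdot 10^{5}$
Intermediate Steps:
$u{\left(V \right)} = \frac{23}{2}$ ($u{\left(V \right)} = \frac{1}{2} + \frac{8 \cdot 11}{8} = \frac{1}{2} + \frac{1}{8} \cdot 88 = \frac{1}{2} + 11 = \frac{23}{2}$)
$z = - \frac{1}{13374}$ ($z = \frac{1}{-167723 + 154349} = \frac{1}{-13374} = - \frac{1}{13374} \approx -7.4772 \cdot 10^{-5}$)
$x = \frac{409327987}{6687}$ ($x = \left(61201 - \frac{1}{13374}\right) + \frac{23}{2} = \frac{818502173}{13374} + \frac{23}{2} = \frac{409327987}{6687} \approx 61213.0$)
$x - 212584 = \frac{409327987}{6687} - 212584 = - \frac{1012221221}{6687}$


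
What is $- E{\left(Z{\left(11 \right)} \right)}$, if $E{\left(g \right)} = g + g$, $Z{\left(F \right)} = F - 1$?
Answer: $-20$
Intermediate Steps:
$Z{\left(F \right)} = -1 + F$
$E{\left(g \right)} = 2 g$
$- E{\left(Z{\left(11 \right)} \right)} = - 2 \left(-1 + 11\right) = - 2 \cdot 10 = \left(-1\right) 20 = -20$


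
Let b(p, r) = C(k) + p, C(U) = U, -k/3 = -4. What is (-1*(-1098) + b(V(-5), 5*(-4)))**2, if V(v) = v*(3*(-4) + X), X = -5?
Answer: 1428025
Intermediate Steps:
k = 12 (k = -3*(-4) = 12)
V(v) = -17*v (V(v) = v*(3*(-4) - 5) = v*(-12 - 5) = v*(-17) = -17*v)
b(p, r) = 12 + p
(-1*(-1098) + b(V(-5), 5*(-4)))**2 = (-1*(-1098) + (12 - 17*(-5)))**2 = (1098 + (12 + 85))**2 = (1098 + 97)**2 = 1195**2 = 1428025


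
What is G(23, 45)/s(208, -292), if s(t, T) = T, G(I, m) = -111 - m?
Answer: 39/73 ≈ 0.53425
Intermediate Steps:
G(23, 45)/s(208, -292) = (-111 - 1*45)/(-292) = (-111 - 45)*(-1/292) = -156*(-1/292) = 39/73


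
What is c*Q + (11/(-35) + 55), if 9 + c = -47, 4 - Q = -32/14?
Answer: -10406/35 ≈ -297.31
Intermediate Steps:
Q = 44/7 (Q = 4 - (-32)/14 = 4 - 1*(-16/7) = 4 + 16/7 = 44/7 ≈ 6.2857)
c = -56 (c = -9 - 47 = -56)
c*Q + (11/(-35) + 55) = -56*44/7 + (11/(-35) + 55) = -352 + (11*(-1/35) + 55) = -352 + (-11/35 + 55) = -352 + 1914/35 = -10406/35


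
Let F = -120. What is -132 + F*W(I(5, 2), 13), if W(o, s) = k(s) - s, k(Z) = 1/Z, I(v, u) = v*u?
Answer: 18444/13 ≈ 1418.8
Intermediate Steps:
I(v, u) = u*v
W(o, s) = 1/s - s
-132 + F*W(I(5, 2), 13) = -132 - 120*(1/13 - 1*13) = -132 - 120*(1/13 - 13) = -132 - 120*(-168/13) = -132 + 20160/13 = 18444/13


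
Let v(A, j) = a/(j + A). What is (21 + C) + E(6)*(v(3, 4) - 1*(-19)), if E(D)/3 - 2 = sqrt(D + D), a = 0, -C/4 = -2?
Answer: 143 + 114*sqrt(3) ≈ 340.45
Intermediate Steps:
C = 8 (C = -4*(-2) = 8)
v(A, j) = 0 (v(A, j) = 0/(j + A) = 0/(A + j) = 0)
E(D) = 6 + 3*sqrt(2)*sqrt(D) (E(D) = 6 + 3*sqrt(D + D) = 6 + 3*sqrt(2*D) = 6 + 3*(sqrt(2)*sqrt(D)) = 6 + 3*sqrt(2)*sqrt(D))
(21 + C) + E(6)*(v(3, 4) - 1*(-19)) = (21 + 8) + (6 + 3*sqrt(2)*sqrt(6))*(0 - 1*(-19)) = 29 + (6 + 6*sqrt(3))*(0 + 19) = 29 + (6 + 6*sqrt(3))*19 = 29 + (114 + 114*sqrt(3)) = 143 + 114*sqrt(3)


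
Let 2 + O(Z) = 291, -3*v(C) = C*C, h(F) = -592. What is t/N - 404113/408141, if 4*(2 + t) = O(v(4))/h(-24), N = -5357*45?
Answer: -5126279775743/5177422046016 ≈ -0.99012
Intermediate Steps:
v(C) = -C**2/3 (v(C) = -C*C/3 = -C**2/3)
O(Z) = 289 (O(Z) = -2 + 291 = 289)
N = -241065
t = -5025/2368 (t = -2 + (289/(-592))/4 = -2 + (289*(-1/592))/4 = -2 + (1/4)*(-289/592) = -2 - 289/2368 = -5025/2368 ≈ -2.1220)
t/N - 404113/408141 = -5025/2368/(-241065) - 404113/408141 = -5025/2368*(-1/241065) - 404113*1/408141 = 335/38056128 - 404113/408141 = -5126279775743/5177422046016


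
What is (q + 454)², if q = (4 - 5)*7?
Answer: 199809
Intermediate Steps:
q = -7 (q = -1*7 = -7)
(q + 454)² = (-7 + 454)² = 447² = 199809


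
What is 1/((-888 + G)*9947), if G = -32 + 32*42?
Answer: 1/4217528 ≈ 2.3711e-7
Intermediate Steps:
G = 1312 (G = -32 + 1344 = 1312)
1/((-888 + G)*9947) = 1/((-888 + 1312)*9947) = (1/9947)/424 = (1/424)*(1/9947) = 1/4217528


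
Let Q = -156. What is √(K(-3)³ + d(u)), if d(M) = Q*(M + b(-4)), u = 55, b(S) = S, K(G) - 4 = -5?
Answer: I*√7957 ≈ 89.202*I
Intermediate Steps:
K(G) = -1 (K(G) = 4 - 5 = -1)
d(M) = 624 - 156*M (d(M) = -156*(M - 4) = -156*(-4 + M) = 624 - 156*M)
√(K(-3)³ + d(u)) = √((-1)³ + (624 - 156*55)) = √(-1 + (624 - 8580)) = √(-1 - 7956) = √(-7957) = I*√7957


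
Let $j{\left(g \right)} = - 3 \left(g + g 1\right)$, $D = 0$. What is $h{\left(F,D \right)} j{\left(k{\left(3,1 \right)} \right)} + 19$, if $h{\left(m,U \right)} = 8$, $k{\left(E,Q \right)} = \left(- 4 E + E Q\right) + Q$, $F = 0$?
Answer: $403$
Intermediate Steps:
$k{\left(E,Q \right)} = Q - 4 E + E Q$
$j{\left(g \right)} = - 6 g$ ($j{\left(g \right)} = - 3 \left(g + g\right) = - 3 \cdot 2 g = - 6 g$)
$h{\left(F,D \right)} j{\left(k{\left(3,1 \right)} \right)} + 19 = 8 \left(- 6 \left(1 - 12 + 3 \cdot 1\right)\right) + 19 = 8 \left(- 6 \left(1 - 12 + 3\right)\right) + 19 = 8 \left(\left(-6\right) \left(-8\right)\right) + 19 = 8 \cdot 48 + 19 = 384 + 19 = 403$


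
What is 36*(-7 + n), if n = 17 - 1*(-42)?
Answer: 1872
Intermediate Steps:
n = 59 (n = 17 + 42 = 59)
36*(-7 + n) = 36*(-7 + 59) = 36*52 = 1872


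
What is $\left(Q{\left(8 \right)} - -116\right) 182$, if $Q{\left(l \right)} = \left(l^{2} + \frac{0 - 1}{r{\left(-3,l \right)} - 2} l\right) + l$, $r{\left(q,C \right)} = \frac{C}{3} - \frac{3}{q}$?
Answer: $\frac{166712}{5} \approx 33342.0$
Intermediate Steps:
$r{\left(q,C \right)} = - \frac{3}{q} + \frac{C}{3}$ ($r{\left(q,C \right)} = C \frac{1}{3} - \frac{3}{q} = \frac{C}{3} - \frac{3}{q} = - \frac{3}{q} + \frac{C}{3}$)
$Q{\left(l \right)} = l + l^{2} - \frac{l}{-1 + \frac{l}{3}}$ ($Q{\left(l \right)} = \left(l^{2} + \frac{0 - 1}{\left(- \frac{3}{-3} + \frac{l}{3}\right) - 2} l\right) + l = \left(l^{2} + - \frac{1}{\left(\left(-3\right) \left(- \frac{1}{3}\right) + \frac{l}{3}\right) - 2} l\right) + l = \left(l^{2} + - \frac{1}{\left(1 + \frac{l}{3}\right) - 2} l\right) + l = \left(l^{2} + - \frac{1}{-1 + \frac{l}{3}} l\right) + l = \left(l^{2} - \frac{l}{-1 + \frac{l}{3}}\right) + l = l + l^{2} - \frac{l}{-1 + \frac{l}{3}}$)
$\left(Q{\left(8 \right)} - -116\right) 182 = \left(\frac{8 \left(-6 + 8^{2} - 16\right)}{-3 + 8} - -116\right) 182 = \left(\frac{8 \left(-6 + 64 - 16\right)}{5} + 116\right) 182 = \left(8 \cdot \frac{1}{5} \cdot 42 + 116\right) 182 = \left(\frac{336}{5} + 116\right) 182 = \frac{916}{5} \cdot 182 = \frac{166712}{5}$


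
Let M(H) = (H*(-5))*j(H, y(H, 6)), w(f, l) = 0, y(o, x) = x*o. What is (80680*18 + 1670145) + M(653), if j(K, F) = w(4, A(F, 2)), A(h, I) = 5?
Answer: 3122385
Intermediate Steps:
y(o, x) = o*x
j(K, F) = 0
M(H) = 0 (M(H) = (H*(-5))*0 = -5*H*0 = 0)
(80680*18 + 1670145) + M(653) = (80680*18 + 1670145) + 0 = (1452240 + 1670145) + 0 = 3122385 + 0 = 3122385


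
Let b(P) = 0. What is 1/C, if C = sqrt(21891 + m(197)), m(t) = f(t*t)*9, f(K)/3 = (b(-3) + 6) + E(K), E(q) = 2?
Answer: sqrt(22107)/22107 ≈ 0.0067257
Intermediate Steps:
f(K) = 24 (f(K) = 3*((0 + 6) + 2) = 3*(6 + 2) = 3*8 = 24)
m(t) = 216 (m(t) = 24*9 = 216)
C = sqrt(22107) (C = sqrt(21891 + 216) = sqrt(22107) ≈ 148.68)
1/C = 1/(sqrt(22107)) = sqrt(22107)/22107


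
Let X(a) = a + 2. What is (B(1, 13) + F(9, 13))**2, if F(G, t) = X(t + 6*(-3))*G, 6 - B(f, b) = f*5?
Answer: 676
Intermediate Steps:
X(a) = 2 + a
B(f, b) = 6 - 5*f (B(f, b) = 6 - f*5 = 6 - 5*f)
F(G, t) = G*(-16 + t) (F(G, t) = (2 + (t + 6*(-3)))*G = (2 + (t - 18))*G = (2 + (-18 + t))*G = (-16 + t)*G = G*(-16 + t))
(B(1, 13) + F(9, 13))**2 = ((6 - 5*1) + 9*(-16 + 13))**2 = ((6 - 5) + 9*(-3))**2 = (1 - 27)**2 = (-26)**2 = 676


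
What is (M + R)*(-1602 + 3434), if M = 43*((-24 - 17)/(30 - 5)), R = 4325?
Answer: 194855184/25 ≈ 7.7942e+6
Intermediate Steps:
M = -1763/25 (M = 43*(-41/25) = -1763/25 ≈ -70.520)
(M + R)*(-1602 + 3434) = (-1763/25 + 4325)*(-1602 + 3434) = (106362/25)*1832 = 194855184/25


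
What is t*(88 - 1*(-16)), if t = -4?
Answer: -416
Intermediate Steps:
t*(88 - 1*(-16)) = -4*(88 - 1*(-16)) = -4*(88 + 16) = -4*104 = -416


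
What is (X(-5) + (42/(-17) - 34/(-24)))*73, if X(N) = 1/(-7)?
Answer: -124757/1428 ≈ -87.365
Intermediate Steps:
X(N) = -⅐
(X(-5) + (42/(-17) - 34/(-24)))*73 = (-⅐ + (42/(-17) - 34/(-24)))*73 = (-⅐ + (42*(-1/17) - 34*(-1/24)))*73 = (-⅐ + (-42/17 + 17/12))*73 = (-⅐ - 215/204)*73 = -1709/1428*73 = -124757/1428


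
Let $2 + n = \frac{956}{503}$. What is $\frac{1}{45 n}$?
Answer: $- \frac{503}{2250} \approx -0.22356$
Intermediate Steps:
$n = - \frac{50}{503}$ ($n = -2 + \frac{956}{503} = - \frac{50}{503} \approx -0.099404$)
$\frac{1}{45 n} = \frac{1}{45 \left(- \frac{50}{503}\right)} = \frac{1}{- \frac{2250}{503}} = - \frac{503}{2250}$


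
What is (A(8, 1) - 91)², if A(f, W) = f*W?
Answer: 6889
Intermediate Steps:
A(f, W) = W*f
(A(8, 1) - 91)² = (1*8 - 91)² = (8 - 91)² = (-83)² = 6889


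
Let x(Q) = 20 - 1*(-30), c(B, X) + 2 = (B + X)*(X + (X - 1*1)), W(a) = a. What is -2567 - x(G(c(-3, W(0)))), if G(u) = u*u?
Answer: -2617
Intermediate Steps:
c(B, X) = -2 + (-1 + 2*X)*(B + X) (c(B, X) = -2 + (B + X)*(X + (X - 1*1)) = -2 + (B + X)*(X + (X - 1)) = -2 + (B + X)*(X + (-1 + X)) = -2 + (B + X)*(-1 + 2*X) = -2 + (-1 + 2*X)*(B + X))
G(u) = u²
x(Q) = 50 (x(Q) = 20 + 30 = 50)
-2567 - x(G(c(-3, W(0)))) = -2567 - 1*50 = -2567 - 50 = -2617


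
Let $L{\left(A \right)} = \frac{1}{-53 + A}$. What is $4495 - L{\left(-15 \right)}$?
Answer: $\frac{305661}{68} \approx 4495.0$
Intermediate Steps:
$4495 - L{\left(-15 \right)} = 4495 - \frac{1}{-53 - 15} = 4495 - \frac{1}{-68} = 4495 - - \frac{1}{68} = 4495 + \frac{1}{68} = \frac{305661}{68}$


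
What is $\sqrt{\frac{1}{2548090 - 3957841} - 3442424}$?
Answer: $\frac{5 i \sqrt{30406516295781423}}{469917} \approx 1855.4 i$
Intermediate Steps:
$\sqrt{\frac{1}{2548090 - 3957841} - 3442424} = \sqrt{\frac{1}{-1409751} - 3442424} = \sqrt{- \frac{1}{1409751} - 3442424} = \sqrt{- \frac{4852960676425}{1409751}} = \frac{5 i \sqrt{30406516295781423}}{469917}$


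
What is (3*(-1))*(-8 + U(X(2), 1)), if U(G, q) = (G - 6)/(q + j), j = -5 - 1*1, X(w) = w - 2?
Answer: 102/5 ≈ 20.400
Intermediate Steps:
X(w) = -2 + w
j = -6 (j = -5 - 1 = -6)
U(G, q) = (-6 + G)/(-6 + q) (U(G, q) = (G - 6)/(q - 6) = (-6 + G)/(-6 + q))
(3*(-1))*(-8 + U(X(2), 1)) = (3*(-1))*(-8 + (-6 + (-2 + 2))/(-6 + 1)) = -3*(-8 + (-6 + 0)/(-5)) = -3*(-8 - 1/5*(-6)) = -3*(-8 + 6/5) = -3*(-34/5) = 102/5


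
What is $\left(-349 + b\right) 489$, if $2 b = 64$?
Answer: $-155013$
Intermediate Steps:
$b = 32$ ($b = \frac{1}{2} \cdot 64 = 32$)
$\left(-349 + b\right) 489 = \left(-349 + 32\right) 489 = \left(-317\right) 489 = -155013$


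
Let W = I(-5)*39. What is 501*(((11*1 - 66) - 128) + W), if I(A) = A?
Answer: -189378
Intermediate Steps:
W = -195 (W = -5*39 = -195)
501*(((11*1 - 66) - 128) + W) = 501*(((11*1 - 66) - 128) - 195) = 501*(((11 - 66) - 128) - 195) = 501*((-55 - 128) - 195) = 501*(-183 - 195) = 501*(-378) = -189378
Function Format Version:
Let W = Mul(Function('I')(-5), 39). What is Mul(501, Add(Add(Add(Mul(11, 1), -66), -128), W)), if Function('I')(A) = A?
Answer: -189378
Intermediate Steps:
W = -195 (W = Mul(-5, 39) = -195)
Mul(501, Add(Add(Add(Mul(11, 1), -66), -128), W)) = Mul(501, Add(Add(Add(Mul(11, 1), -66), -128), -195)) = Mul(501, Add(Add(Add(11, -66), -128), -195)) = Mul(501, Add(Add(-55, -128), -195)) = Mul(501, Add(-183, -195)) = Mul(501, -378) = -189378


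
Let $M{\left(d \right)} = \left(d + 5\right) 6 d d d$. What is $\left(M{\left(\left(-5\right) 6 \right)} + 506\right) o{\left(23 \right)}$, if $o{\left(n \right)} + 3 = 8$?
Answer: $20252530$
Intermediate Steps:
$o{\left(n \right)} = 5$ ($o{\left(n \right)} = -3 + 8 = 5$)
$M{\left(d \right)} = 6 d^{3} \left(5 + d\right)$ ($M{\left(d \right)} = \left(5 + d\right) 6 d^{2} d = 6 d^{2} \left(5 + d\right) d = 6 d^{3} \left(5 + d\right)$)
$\left(M{\left(\left(-5\right) 6 \right)} + 506\right) o{\left(23 \right)} = \left(6 \left(\left(-5\right) 6\right)^{3} \left(5 - 30\right) + 506\right) 5 = \left(6 \left(-30\right)^{3} \left(5 - 30\right) + 506\right) 5 = \left(6 \left(-27000\right) \left(-25\right) + 506\right) 5 = \left(4050000 + 506\right) 5 = 4050506 \cdot 5 = 20252530$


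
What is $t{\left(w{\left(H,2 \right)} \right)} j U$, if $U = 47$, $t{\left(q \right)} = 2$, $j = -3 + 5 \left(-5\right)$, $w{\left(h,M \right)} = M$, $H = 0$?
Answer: $-2632$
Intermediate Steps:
$j = -28$ ($j = -3 - 25 = -28$)
$t{\left(w{\left(H,2 \right)} \right)} j U = 2 \left(-28\right) 47 = \left(-56\right) 47 = -2632$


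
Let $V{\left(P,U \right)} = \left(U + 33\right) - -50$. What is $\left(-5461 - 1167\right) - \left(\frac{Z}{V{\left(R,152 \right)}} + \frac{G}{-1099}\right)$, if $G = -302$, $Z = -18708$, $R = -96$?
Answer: $- \frac{1691291298}{258265} \approx -6548.7$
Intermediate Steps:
$V{\left(P,U \right)} = 83 + U$ ($V{\left(P,U \right)} = \left(33 + U\right) + 50 = 83 + U$)
$\left(-5461 - 1167\right) - \left(\frac{Z}{V{\left(R,152 \right)}} + \frac{G}{-1099}\right) = \left(-5461 - 1167\right) - \left(- \frac{18708}{83 + 152} - \frac{302}{-1099}\right) = \left(-5461 - 1167\right) - \left(- \frac{18708}{235} - - \frac{302}{1099}\right) = -6628 - \left(\left(-18708\right) \frac{1}{235} + \frac{302}{1099}\right) = -6628 - \left(- \frac{18708}{235} + \frac{302}{1099}\right) = -6628 - - \frac{20489122}{258265} = -6628 + \frac{20489122}{258265} = - \frac{1691291298}{258265}$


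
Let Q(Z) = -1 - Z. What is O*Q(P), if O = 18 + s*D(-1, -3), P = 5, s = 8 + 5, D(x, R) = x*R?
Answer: -342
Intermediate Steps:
D(x, R) = R*x
s = 13
O = 57 (O = 18 + 13*(-3*(-1)) = 18 + 13*3 = 18 + 39 = 57)
O*Q(P) = 57*(-1 - 1*5) = 57*(-1 - 5) = 57*(-6) = -342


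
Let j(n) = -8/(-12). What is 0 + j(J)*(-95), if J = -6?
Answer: -190/3 ≈ -63.333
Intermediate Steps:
j(n) = 2/3 (j(n) = -8*(-1/12) = 2/3)
0 + j(J)*(-95) = 0 + (2/3)*(-95) = 0 - 190/3 = -190/3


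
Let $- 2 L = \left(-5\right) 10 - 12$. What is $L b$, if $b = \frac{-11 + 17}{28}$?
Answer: $\frac{93}{14} \approx 6.6429$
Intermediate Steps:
$b = \frac{3}{14}$ ($b = 6 \cdot \frac{1}{28} = \frac{3}{14} \approx 0.21429$)
$L = 31$ ($L = - \frac{\left(-5\right) 10 - 12}{2} = - \frac{-50 - 12}{2} = \left(- \frac{1}{2}\right) \left(-62\right) = 31$)
$L b = 31 \cdot \frac{3}{14} = \frac{93}{14}$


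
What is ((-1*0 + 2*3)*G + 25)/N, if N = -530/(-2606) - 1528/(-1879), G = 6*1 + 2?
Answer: 178728601/2488919 ≈ 71.810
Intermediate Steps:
G = 8 (G = 6 + 2 = 8)
N = 2488919/2448337 (N = -530*(-1/2606) - 1528*(-1/1879) = 265/1303 + 1528/1879 = 2488919/2448337 ≈ 1.0166)
((-1*0 + 2*3)*G + 25)/N = ((-1*0 + 2*3)*8 + 25)/(2488919/2448337) = ((0 + 6)*8 + 25)*(2448337/2488919) = (6*8 + 25)*(2448337/2488919) = (48 + 25)*(2448337/2488919) = 73*(2448337/2488919) = 178728601/2488919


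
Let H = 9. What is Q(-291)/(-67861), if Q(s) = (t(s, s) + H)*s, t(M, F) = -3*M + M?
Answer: 171981/67861 ≈ 2.5343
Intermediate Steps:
t(M, F) = -2*M
Q(s) = s*(9 - 2*s) (Q(s) = (-2*s + 9)*s = (9 - 2*s)*s = s*(9 - 2*s))
Q(-291)/(-67861) = -291*(9 - 2*(-291))/(-67861) = -291*(9 + 582)*(-1/67861) = -291*591*(-1/67861) = -171981*(-1/67861) = 171981/67861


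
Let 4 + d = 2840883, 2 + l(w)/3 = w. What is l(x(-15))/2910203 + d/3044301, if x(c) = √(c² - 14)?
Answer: 8267516322631/8859533903103 + 3*√211/2910203 ≈ 0.93319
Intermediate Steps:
x(c) = √(-14 + c²)
l(w) = -6 + 3*w
d = 2840879 (d = -4 + 2840883 = 2840879)
l(x(-15))/2910203 + d/3044301 = (-6 + 3*√(-14 + (-15)²))/2910203 + 2840879/3044301 = (-6 + 3*√(-14 + 225))*(1/2910203) + 2840879*(1/3044301) = (-6 + 3*√211)*(1/2910203) + 2840879/3044301 = (-6/2910203 + 3*√211/2910203) + 2840879/3044301 = 8267516322631/8859533903103 + 3*√211/2910203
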